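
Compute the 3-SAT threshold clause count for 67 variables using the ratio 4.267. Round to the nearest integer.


The 3-SAT phase transition occurs at approximately 4.267 clauses per variable.
m = 4.267 * 67 = 285.889.
Rounded to nearest integer: 286.

286


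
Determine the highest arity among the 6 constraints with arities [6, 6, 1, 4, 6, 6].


The arities are: 6, 6, 1, 4, 6, 6.
Scan for the maximum value.
Maximum arity = 6.

6


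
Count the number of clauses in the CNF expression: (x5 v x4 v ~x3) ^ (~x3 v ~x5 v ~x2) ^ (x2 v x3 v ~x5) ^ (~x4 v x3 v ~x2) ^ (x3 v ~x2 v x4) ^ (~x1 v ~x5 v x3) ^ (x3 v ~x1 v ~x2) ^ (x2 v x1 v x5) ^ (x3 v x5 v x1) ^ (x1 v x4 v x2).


Each group enclosed in parentheses joined by ^ is one clause.
Counting the conjuncts: 10 clauses.

10


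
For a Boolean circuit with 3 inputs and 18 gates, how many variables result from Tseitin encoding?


The Tseitin transformation introduces one auxiliary variable per gate.
Total variables = inputs + gates = 3 + 18 = 21.

21


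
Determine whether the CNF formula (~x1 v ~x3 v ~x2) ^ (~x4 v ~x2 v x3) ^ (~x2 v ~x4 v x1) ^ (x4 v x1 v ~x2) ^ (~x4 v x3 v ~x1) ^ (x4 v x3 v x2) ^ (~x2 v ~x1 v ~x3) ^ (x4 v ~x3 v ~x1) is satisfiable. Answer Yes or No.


Check all 16 possible truth assignments.
Number of satisfying assignments found: 5.
The formula is satisfiable.

Yes


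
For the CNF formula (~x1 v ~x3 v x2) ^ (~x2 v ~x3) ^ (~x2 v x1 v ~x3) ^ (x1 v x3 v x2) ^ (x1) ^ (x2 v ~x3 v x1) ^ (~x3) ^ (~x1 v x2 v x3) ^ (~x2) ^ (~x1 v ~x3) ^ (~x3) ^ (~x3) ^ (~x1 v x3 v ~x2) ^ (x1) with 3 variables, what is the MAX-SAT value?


Enumerate all 8 truth assignments.
For each, count how many of the 14 clauses are satisfied.
The formula is not fully satisfiable, so the maximum is below 14.
Maximum simultaneously satisfiable clauses = 13.

13


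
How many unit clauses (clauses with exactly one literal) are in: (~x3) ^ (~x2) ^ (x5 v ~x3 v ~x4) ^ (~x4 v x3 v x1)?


A unit clause contains exactly one literal.
Unit clauses found: (~x3), (~x2).
Count = 2.

2


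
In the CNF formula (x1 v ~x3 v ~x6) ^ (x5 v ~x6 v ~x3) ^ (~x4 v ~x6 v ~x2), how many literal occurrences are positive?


Scan each clause for unnegated literals.
Clause 1: 1 positive; Clause 2: 1 positive; Clause 3: 0 positive.
Total positive literal occurrences = 2.

2


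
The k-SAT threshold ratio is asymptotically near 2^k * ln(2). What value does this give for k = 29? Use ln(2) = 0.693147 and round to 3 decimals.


Using the asymptotic formula: threshold ~ 2^k * ln(2).
2^29 = 536870912.
536870912 * 0.693147 = 372130462.04.

372130462.04


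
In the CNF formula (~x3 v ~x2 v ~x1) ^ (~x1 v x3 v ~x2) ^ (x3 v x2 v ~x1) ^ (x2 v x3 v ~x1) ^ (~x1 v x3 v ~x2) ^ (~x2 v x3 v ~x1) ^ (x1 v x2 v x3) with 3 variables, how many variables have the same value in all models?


Find all satisfying assignments: 4 model(s).
Check which variables have the same value in every model.
No variable is fixed across all models.
Backbone size = 0.

0


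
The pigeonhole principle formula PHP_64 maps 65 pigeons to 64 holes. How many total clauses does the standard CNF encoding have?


The PHP encoding has two parts:
1) At-least-one-hole clauses: 65 (one per pigeon, each with 64 literals).
2) At-most-one-pigeon-per-hole clauses: 64 holes * C(65,2) = 64 * 2080 = 133120.
Total clauses = 65 + 133120 = 133185.

133185


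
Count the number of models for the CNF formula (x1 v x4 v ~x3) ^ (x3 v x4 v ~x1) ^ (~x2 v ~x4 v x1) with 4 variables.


Enumerate all 16 truth assignments over 4 variables.
Test each against every clause.
Satisfying assignments found: 10.

10


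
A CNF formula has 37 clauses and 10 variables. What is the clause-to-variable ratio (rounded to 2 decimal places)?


Clause-to-variable ratio = clauses / variables.
37 / 10 = 3.7.

3.7


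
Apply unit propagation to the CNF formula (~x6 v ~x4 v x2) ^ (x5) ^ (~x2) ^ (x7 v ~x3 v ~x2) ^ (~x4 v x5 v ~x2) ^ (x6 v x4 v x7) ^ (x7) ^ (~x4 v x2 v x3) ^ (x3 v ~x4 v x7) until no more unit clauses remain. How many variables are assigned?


Unit propagation repeatedly assigns the literal in any unit clause, then simplifies.
Assignments in order: x5 = T, x2 = F, x7 = T.
No further unit clauses remain.
Total variables assigned = 3.

3


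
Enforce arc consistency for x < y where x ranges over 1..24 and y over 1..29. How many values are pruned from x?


For the constraint x < y, x needs a supporting value in y's domain.
x can be at most 28 (one less than y's maximum).
Valid x values from domain: 24 out of 24.
Pruned = 24 - 24 = 0.

0


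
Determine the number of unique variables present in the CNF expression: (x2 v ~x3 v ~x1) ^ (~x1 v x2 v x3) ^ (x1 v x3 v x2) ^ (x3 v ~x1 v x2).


Identify each distinct variable in the formula.
Variables found: x1, x2, x3.
Total distinct variables = 3.

3


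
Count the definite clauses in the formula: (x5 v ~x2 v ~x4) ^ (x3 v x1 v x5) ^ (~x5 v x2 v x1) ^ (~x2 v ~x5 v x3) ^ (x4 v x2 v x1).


A definite clause has exactly one positive literal.
Clause 1: 1 positive -> definite
Clause 2: 3 positive -> not definite
Clause 3: 2 positive -> not definite
Clause 4: 1 positive -> definite
Clause 5: 3 positive -> not definite
Definite clause count = 2.

2


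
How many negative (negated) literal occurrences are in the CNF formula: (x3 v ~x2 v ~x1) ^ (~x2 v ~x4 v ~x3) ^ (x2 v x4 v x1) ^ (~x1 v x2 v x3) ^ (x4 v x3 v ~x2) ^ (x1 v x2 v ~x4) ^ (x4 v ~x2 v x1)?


Scan each clause for negated literals.
Clause 1: 2 negative; Clause 2: 3 negative; Clause 3: 0 negative; Clause 4: 1 negative; Clause 5: 1 negative; Clause 6: 1 negative; Clause 7: 1 negative.
Total negative literal occurrences = 9.

9


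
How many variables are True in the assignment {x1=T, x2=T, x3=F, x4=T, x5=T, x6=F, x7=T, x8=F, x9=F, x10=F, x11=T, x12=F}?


The weight is the number of variables assigned True.
True variables: x1, x2, x4, x5, x7, x11.
Weight = 6.

6


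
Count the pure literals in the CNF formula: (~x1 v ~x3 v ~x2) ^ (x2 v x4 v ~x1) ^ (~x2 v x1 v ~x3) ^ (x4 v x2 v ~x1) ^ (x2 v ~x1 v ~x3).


A pure literal appears in only one polarity across all clauses.
Pure literals: x3 (negative only), x4 (positive only).
Count = 2.

2


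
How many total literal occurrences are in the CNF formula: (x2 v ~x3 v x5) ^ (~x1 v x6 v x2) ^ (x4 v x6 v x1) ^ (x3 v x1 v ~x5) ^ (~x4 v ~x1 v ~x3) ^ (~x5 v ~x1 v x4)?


Clause lengths: 3, 3, 3, 3, 3, 3.
Sum = 3 + 3 + 3 + 3 + 3 + 3 = 18.

18


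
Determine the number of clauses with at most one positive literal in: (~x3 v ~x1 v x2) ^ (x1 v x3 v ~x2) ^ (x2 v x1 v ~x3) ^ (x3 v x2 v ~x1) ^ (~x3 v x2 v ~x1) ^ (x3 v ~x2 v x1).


A Horn clause has at most one positive literal.
Clause 1: 1 positive lit(s) -> Horn
Clause 2: 2 positive lit(s) -> not Horn
Clause 3: 2 positive lit(s) -> not Horn
Clause 4: 2 positive lit(s) -> not Horn
Clause 5: 1 positive lit(s) -> Horn
Clause 6: 2 positive lit(s) -> not Horn
Total Horn clauses = 2.

2


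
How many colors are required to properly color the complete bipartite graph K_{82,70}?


K_{82,70} is bipartite by definition: the two parts are independent sets, with every edge crossing between them.
Color all vertices in one part with color 1 and all vertices in the other part with color 2.
Since the graph has at least one edge, one color does not suffice.
Chromatic number = 2.

2


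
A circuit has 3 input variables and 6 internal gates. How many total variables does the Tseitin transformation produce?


The Tseitin transformation introduces one auxiliary variable per gate.
Total variables = inputs + gates = 3 + 6 = 9.

9


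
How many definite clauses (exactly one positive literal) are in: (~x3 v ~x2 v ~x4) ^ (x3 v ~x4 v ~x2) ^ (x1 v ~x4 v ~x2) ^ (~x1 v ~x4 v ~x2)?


A definite clause has exactly one positive literal.
Clause 1: 0 positive -> not definite
Clause 2: 1 positive -> definite
Clause 3: 1 positive -> definite
Clause 4: 0 positive -> not definite
Definite clause count = 2.

2


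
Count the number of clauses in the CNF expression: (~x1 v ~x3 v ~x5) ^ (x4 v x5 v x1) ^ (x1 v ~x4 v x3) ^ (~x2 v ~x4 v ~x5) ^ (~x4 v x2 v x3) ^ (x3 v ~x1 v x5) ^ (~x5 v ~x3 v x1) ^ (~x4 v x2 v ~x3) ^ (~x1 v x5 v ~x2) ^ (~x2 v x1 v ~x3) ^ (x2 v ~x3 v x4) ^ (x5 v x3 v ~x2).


Each group enclosed in parentheses joined by ^ is one clause.
Counting the conjuncts: 12 clauses.

12


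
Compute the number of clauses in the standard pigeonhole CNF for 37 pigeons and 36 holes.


The PHP encoding has two parts:
1) At-least-one-hole clauses: 37 (one per pigeon, each with 36 literals).
2) At-most-one-pigeon-per-hole clauses: 36 holes * C(37,2) = 36 * 666 = 23976.
Total clauses = 37 + 23976 = 24013.

24013


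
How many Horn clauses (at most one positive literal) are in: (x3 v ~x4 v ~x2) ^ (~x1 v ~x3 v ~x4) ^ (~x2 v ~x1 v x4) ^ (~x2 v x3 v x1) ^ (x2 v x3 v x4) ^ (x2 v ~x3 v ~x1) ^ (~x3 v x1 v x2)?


A Horn clause has at most one positive literal.
Clause 1: 1 positive lit(s) -> Horn
Clause 2: 0 positive lit(s) -> Horn
Clause 3: 1 positive lit(s) -> Horn
Clause 4: 2 positive lit(s) -> not Horn
Clause 5: 3 positive lit(s) -> not Horn
Clause 6: 1 positive lit(s) -> Horn
Clause 7: 2 positive lit(s) -> not Horn
Total Horn clauses = 4.

4


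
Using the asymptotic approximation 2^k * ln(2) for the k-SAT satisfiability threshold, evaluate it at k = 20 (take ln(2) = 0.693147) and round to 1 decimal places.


Using the asymptotic formula: threshold ~ 2^k * ln(2).
2^20 = 1048576.
1048576 * 0.693147 = 726817.3.

726817.3


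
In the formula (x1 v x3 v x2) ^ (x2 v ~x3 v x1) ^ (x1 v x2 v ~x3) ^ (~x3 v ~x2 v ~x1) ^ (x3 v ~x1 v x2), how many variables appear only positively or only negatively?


A pure literal appears in only one polarity across all clauses.
No pure literals found.
Count = 0.

0


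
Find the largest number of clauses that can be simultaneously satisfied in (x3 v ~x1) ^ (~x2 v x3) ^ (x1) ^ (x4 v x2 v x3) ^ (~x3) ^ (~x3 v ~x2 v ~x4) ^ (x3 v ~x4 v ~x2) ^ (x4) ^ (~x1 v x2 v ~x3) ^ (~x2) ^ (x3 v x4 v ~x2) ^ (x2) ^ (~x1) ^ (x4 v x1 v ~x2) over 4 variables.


Enumerate all 16 truth assignments.
For each, count how many of the 14 clauses are satisfied.
The formula is not fully satisfiable, so the maximum is below 14.
Maximum simultaneously satisfiable clauses = 12.

12


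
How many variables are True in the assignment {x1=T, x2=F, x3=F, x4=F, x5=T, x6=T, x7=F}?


The weight is the number of variables assigned True.
True variables: x1, x5, x6.
Weight = 3.

3


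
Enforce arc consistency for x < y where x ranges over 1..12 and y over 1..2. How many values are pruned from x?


For the constraint x < y, x needs a supporting value in y's domain.
x can be at most 1 (one less than y's maximum).
Valid x values from domain: 1 out of 12.
Pruned = 12 - 1 = 11.

11


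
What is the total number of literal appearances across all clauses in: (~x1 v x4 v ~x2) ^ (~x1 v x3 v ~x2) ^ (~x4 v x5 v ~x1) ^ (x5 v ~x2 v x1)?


Clause lengths: 3, 3, 3, 3.
Sum = 3 + 3 + 3 + 3 = 12.

12


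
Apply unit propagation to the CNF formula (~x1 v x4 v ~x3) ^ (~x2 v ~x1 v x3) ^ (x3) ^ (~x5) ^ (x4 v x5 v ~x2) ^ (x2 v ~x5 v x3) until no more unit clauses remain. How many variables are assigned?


Unit propagation repeatedly assigns the literal in any unit clause, then simplifies.
Assignments in order: x3 = T, x5 = F.
No further unit clauses remain.
Total variables assigned = 2.

2


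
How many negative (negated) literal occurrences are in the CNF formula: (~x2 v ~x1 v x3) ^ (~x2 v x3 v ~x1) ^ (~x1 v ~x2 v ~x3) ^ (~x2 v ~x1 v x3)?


Scan each clause for negated literals.
Clause 1: 2 negative; Clause 2: 2 negative; Clause 3: 3 negative; Clause 4: 2 negative.
Total negative literal occurrences = 9.

9


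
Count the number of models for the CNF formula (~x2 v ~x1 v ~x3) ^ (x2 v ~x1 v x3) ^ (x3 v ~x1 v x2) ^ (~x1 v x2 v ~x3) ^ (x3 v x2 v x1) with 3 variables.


Enumerate all 8 truth assignments over 3 variables.
Test each against every clause.
Satisfying assignments found: 4.

4


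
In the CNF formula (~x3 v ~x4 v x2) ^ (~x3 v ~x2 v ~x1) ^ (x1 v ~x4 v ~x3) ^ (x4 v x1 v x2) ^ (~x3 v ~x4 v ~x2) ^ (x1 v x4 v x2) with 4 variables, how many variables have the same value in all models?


Find all satisfying assignments: 9 model(s).
Check which variables have the same value in every model.
No variable is fixed across all models.
Backbone size = 0.

0


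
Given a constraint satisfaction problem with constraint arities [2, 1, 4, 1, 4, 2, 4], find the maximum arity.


The arities are: 2, 1, 4, 1, 4, 2, 4.
Scan for the maximum value.
Maximum arity = 4.

4


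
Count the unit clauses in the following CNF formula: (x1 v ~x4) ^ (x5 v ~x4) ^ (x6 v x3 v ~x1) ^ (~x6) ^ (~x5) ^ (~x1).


A unit clause contains exactly one literal.
Unit clauses found: (~x6), (~x5), (~x1).
Count = 3.

3


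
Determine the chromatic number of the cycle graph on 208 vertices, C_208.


A cycle on an even number of vertices is bipartite: alternate two colors around the cycle.
Since 208 is even, two colors suffice, and at least two are needed because the graph has edges.
Chromatic number = 2.

2


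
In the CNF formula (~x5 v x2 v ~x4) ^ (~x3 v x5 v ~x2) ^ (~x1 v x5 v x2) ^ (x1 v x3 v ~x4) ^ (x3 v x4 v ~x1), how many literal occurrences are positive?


Scan each clause for unnegated literals.
Clause 1: 1 positive; Clause 2: 1 positive; Clause 3: 2 positive; Clause 4: 2 positive; Clause 5: 2 positive.
Total positive literal occurrences = 8.

8


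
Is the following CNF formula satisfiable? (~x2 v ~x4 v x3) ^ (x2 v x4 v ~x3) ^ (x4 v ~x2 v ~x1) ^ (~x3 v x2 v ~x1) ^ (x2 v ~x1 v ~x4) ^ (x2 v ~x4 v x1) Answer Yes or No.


Check all 16 possible truth assignments.
Number of satisfying assignments found: 6.
The formula is satisfiable.

Yes


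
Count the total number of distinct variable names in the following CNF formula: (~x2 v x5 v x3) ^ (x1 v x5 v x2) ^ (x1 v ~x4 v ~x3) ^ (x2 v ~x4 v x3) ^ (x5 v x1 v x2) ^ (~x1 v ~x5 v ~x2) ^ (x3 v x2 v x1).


Identify each distinct variable in the formula.
Variables found: x1, x2, x3, x4, x5.
Total distinct variables = 5.

5


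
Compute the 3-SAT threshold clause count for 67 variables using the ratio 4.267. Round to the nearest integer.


The 3-SAT phase transition occurs at approximately 4.267 clauses per variable.
m = 4.267 * 67 = 285.889.
Rounded to nearest integer: 286.

286


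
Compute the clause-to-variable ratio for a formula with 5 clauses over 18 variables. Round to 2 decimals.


Clause-to-variable ratio = clauses / variables.
5 / 18 = 0.28.

0.28


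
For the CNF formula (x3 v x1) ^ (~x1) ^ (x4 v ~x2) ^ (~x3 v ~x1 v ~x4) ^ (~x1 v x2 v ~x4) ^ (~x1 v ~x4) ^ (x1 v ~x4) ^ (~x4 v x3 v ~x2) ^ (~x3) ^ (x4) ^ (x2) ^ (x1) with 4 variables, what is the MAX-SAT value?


Enumerate all 16 truth assignments.
For each, count how many of the 12 clauses are satisfied.
The formula is not fully satisfiable, so the maximum is below 12.
Maximum simultaneously satisfiable clauses = 9.

9


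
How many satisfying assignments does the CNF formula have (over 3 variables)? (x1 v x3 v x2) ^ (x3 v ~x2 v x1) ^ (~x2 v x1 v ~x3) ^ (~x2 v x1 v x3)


Enumerate all 8 truth assignments over 3 variables.
Test each against every clause.
Satisfying assignments found: 5.

5


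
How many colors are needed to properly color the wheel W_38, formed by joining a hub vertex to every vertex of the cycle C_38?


W_38 consists of the cycle C_38 together with a hub vertex adjacent to every cycle vertex.
The cycle C_38 needs 2 colors (even cycle -> 2).
The hub is adjacent to every cycle vertex, so it must receive a new color distinct from all of them.
Chromatic number = 2 + 1 = 3.

3


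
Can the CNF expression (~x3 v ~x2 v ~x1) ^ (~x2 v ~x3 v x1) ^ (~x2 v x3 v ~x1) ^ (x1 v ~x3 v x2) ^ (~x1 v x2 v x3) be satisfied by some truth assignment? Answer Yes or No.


Check all 8 possible truth assignments.
Number of satisfying assignments found: 3.
The formula is satisfiable.

Yes


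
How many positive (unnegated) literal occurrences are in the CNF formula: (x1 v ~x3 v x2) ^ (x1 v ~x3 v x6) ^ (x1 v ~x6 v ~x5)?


Scan each clause for unnegated literals.
Clause 1: 2 positive; Clause 2: 2 positive; Clause 3: 1 positive.
Total positive literal occurrences = 5.

5


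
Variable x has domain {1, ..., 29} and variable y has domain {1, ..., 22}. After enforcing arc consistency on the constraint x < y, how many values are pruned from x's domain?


For the constraint x < y, x needs a supporting value in y's domain.
x can be at most 21 (one less than y's maximum).
Valid x values from domain: 21 out of 29.
Pruned = 29 - 21 = 8.

8


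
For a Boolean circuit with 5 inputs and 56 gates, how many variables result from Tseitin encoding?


The Tseitin transformation introduces one auxiliary variable per gate.
Total variables = inputs + gates = 5 + 56 = 61.

61


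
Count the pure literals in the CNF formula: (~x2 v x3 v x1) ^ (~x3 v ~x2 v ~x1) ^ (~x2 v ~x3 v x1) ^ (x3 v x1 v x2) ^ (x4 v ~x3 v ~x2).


A pure literal appears in only one polarity across all clauses.
Pure literals: x4 (positive only).
Count = 1.

1


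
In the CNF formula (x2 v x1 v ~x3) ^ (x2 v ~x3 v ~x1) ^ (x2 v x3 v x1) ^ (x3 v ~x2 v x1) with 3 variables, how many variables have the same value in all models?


Find all satisfying assignments: 4 model(s).
Check which variables have the same value in every model.
No variable is fixed across all models.
Backbone size = 0.

0


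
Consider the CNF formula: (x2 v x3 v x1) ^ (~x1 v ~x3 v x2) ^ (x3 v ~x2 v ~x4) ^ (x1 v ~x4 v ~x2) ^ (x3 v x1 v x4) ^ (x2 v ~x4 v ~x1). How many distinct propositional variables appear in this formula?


Identify each distinct variable in the formula.
Variables found: x1, x2, x3, x4.
Total distinct variables = 4.

4


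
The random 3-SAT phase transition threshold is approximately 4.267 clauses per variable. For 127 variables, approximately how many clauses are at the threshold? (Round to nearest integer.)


The 3-SAT phase transition occurs at approximately 4.267 clauses per variable.
m = 4.267 * 127 = 541.909.
Rounded to nearest integer: 542.

542


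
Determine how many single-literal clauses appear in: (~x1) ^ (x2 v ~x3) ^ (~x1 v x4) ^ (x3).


A unit clause contains exactly one literal.
Unit clauses found: (~x1), (x3).
Count = 2.

2


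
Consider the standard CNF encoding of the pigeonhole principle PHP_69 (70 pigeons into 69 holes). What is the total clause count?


The PHP encoding has two parts:
1) At-least-one-hole clauses: 70 (one per pigeon, each with 69 literals).
2) At-most-one-pigeon-per-hole clauses: 69 holes * C(70,2) = 69 * 2415 = 166635.
Total clauses = 70 + 166635 = 166705.

166705


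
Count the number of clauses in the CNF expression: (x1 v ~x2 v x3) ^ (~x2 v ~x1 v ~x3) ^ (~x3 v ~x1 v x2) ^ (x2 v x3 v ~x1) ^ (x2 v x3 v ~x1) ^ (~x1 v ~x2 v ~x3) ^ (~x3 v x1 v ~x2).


Each group enclosed in parentheses joined by ^ is one clause.
Counting the conjuncts: 7 clauses.

7


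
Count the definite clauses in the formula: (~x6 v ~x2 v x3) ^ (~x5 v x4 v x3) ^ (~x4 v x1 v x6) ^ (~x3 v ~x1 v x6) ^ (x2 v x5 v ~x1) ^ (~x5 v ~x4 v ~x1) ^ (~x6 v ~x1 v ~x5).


A definite clause has exactly one positive literal.
Clause 1: 1 positive -> definite
Clause 2: 2 positive -> not definite
Clause 3: 2 positive -> not definite
Clause 4: 1 positive -> definite
Clause 5: 2 positive -> not definite
Clause 6: 0 positive -> not definite
Clause 7: 0 positive -> not definite
Definite clause count = 2.

2


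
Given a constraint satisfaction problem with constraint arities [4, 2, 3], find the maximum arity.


The arities are: 4, 2, 3.
Scan for the maximum value.
Maximum arity = 4.

4


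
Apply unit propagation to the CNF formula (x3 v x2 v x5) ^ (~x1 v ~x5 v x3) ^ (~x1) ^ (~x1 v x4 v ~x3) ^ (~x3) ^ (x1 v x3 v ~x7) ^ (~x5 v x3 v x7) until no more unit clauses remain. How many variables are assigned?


Unit propagation repeatedly assigns the literal in any unit clause, then simplifies.
Assignments in order: x1 = F, x3 = F, x7 = F, x5 = F, x2 = T.
No further unit clauses remain.
Total variables assigned = 5.

5


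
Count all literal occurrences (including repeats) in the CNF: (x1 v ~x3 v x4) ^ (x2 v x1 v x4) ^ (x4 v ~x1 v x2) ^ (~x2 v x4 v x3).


Clause lengths: 3, 3, 3, 3.
Sum = 3 + 3 + 3 + 3 = 12.

12


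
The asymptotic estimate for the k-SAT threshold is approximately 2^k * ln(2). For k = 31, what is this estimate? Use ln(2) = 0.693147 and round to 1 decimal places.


Using the asymptotic formula: threshold ~ 2^k * ln(2).
2^31 = 2147483648.
2147483648 * 0.693147 = 1488521848.2.

1488521848.2


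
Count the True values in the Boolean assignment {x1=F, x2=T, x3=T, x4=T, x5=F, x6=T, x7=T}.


The weight is the number of variables assigned True.
True variables: x2, x3, x4, x6, x7.
Weight = 5.

5


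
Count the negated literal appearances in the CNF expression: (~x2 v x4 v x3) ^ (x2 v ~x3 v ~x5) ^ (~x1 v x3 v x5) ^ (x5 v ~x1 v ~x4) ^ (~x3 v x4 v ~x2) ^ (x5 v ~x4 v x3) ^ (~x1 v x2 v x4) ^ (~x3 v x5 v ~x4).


Scan each clause for negated literals.
Clause 1: 1 negative; Clause 2: 2 negative; Clause 3: 1 negative; Clause 4: 2 negative; Clause 5: 2 negative; Clause 6: 1 negative; Clause 7: 1 negative; Clause 8: 2 negative.
Total negative literal occurrences = 12.

12


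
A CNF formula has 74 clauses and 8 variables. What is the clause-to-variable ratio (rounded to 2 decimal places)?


Clause-to-variable ratio = clauses / variables.
74 / 8 = 9.25.

9.25


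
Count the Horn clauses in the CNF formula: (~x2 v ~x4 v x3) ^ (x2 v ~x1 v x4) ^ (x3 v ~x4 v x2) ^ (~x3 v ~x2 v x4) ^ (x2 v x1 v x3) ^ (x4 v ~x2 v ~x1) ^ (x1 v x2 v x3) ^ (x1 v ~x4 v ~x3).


A Horn clause has at most one positive literal.
Clause 1: 1 positive lit(s) -> Horn
Clause 2: 2 positive lit(s) -> not Horn
Clause 3: 2 positive lit(s) -> not Horn
Clause 4: 1 positive lit(s) -> Horn
Clause 5: 3 positive lit(s) -> not Horn
Clause 6: 1 positive lit(s) -> Horn
Clause 7: 3 positive lit(s) -> not Horn
Clause 8: 1 positive lit(s) -> Horn
Total Horn clauses = 4.

4


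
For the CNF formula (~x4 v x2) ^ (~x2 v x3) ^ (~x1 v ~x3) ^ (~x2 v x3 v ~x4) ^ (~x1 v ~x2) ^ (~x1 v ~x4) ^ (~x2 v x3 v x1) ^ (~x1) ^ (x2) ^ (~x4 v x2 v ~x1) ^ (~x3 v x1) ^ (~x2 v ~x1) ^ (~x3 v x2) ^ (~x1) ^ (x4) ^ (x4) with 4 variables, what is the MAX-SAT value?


Enumerate all 16 truth assignments.
For each, count how many of the 16 clauses are satisfied.
The formula is not fully satisfiable, so the maximum is below 16.
Maximum simultaneously satisfiable clauses = 15.

15


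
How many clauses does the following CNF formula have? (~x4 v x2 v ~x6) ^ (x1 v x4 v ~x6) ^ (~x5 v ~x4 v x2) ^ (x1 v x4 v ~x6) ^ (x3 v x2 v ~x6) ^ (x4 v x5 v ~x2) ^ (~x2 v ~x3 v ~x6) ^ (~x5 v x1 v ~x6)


Each group enclosed in parentheses joined by ^ is one clause.
Counting the conjuncts: 8 clauses.

8


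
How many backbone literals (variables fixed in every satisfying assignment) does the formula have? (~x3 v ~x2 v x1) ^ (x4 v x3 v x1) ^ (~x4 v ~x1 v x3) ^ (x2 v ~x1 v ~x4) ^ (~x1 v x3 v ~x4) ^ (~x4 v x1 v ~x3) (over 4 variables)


Find all satisfying assignments: 8 model(s).
Check which variables have the same value in every model.
No variable is fixed across all models.
Backbone size = 0.

0


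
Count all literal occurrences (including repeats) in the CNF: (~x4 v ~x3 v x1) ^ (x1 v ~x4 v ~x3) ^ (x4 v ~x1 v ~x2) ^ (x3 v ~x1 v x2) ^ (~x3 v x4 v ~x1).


Clause lengths: 3, 3, 3, 3, 3.
Sum = 3 + 3 + 3 + 3 + 3 = 15.

15


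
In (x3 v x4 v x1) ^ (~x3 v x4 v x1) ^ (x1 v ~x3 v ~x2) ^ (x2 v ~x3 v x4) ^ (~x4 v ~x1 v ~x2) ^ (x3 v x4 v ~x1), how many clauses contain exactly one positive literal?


A definite clause has exactly one positive literal.
Clause 1: 3 positive -> not definite
Clause 2: 2 positive -> not definite
Clause 3: 1 positive -> definite
Clause 4: 2 positive -> not definite
Clause 5: 0 positive -> not definite
Clause 6: 2 positive -> not definite
Definite clause count = 1.

1


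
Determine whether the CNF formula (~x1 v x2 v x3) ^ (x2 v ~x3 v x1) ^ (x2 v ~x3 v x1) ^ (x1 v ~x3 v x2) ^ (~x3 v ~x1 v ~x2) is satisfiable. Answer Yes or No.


Check all 8 possible truth assignments.
Number of satisfying assignments found: 5.
The formula is satisfiable.

Yes


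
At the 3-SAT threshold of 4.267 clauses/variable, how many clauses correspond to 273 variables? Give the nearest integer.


The 3-SAT phase transition occurs at approximately 4.267 clauses per variable.
m = 4.267 * 273 = 1164.891.
Rounded to nearest integer: 1165.

1165


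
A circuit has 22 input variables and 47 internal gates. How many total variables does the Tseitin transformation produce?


The Tseitin transformation introduces one auxiliary variable per gate.
Total variables = inputs + gates = 22 + 47 = 69.

69


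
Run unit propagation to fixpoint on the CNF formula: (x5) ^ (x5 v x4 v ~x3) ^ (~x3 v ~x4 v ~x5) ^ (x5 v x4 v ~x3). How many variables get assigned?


Unit propagation repeatedly assigns the literal in any unit clause, then simplifies.
Assignments in order: x5 = T.
No further unit clauses remain.
Total variables assigned = 1.

1


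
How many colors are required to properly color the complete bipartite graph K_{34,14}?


K_{34,14} is bipartite by definition: the two parts are independent sets, with every edge crossing between them.
Color all vertices in one part with color 1 and all vertices in the other part with color 2.
Since the graph has at least one edge, one color does not suffice.
Chromatic number = 2.

2


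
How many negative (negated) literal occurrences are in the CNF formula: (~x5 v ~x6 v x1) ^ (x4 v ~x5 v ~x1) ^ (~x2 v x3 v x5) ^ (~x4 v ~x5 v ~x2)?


Scan each clause for negated literals.
Clause 1: 2 negative; Clause 2: 2 negative; Clause 3: 1 negative; Clause 4: 3 negative.
Total negative literal occurrences = 8.

8


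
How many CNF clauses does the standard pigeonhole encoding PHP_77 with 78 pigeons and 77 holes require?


The PHP encoding has two parts:
1) At-least-one-hole clauses: 78 (one per pigeon, each with 77 literals).
2) At-most-one-pigeon-per-hole clauses: 77 holes * C(78,2) = 77 * 3003 = 231231.
Total clauses = 78 + 231231 = 231309.

231309


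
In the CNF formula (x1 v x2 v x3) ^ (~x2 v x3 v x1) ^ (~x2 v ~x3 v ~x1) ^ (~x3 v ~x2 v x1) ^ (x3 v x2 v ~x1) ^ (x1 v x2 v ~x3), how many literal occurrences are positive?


Scan each clause for unnegated literals.
Clause 1: 3 positive; Clause 2: 2 positive; Clause 3: 0 positive; Clause 4: 1 positive; Clause 5: 2 positive; Clause 6: 2 positive.
Total positive literal occurrences = 10.

10


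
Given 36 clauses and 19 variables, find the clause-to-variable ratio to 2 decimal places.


Clause-to-variable ratio = clauses / variables.
36 / 19 = 1.89.

1.89


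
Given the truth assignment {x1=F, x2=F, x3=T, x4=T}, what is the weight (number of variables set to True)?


The weight is the number of variables assigned True.
True variables: x3, x4.
Weight = 2.

2


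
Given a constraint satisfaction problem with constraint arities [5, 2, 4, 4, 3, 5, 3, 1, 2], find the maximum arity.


The arities are: 5, 2, 4, 4, 3, 5, 3, 1, 2.
Scan for the maximum value.
Maximum arity = 5.

5


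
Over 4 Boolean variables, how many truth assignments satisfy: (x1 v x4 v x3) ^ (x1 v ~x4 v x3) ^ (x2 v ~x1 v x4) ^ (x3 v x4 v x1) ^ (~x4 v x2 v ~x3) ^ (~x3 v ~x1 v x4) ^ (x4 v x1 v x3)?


Enumerate all 16 truth assignments over 4 variables.
Test each against every clause.
Satisfying assignments found: 7.

7


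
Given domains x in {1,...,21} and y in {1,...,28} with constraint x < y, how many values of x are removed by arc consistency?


For the constraint x < y, x needs a supporting value in y's domain.
x can be at most 27 (one less than y's maximum).
Valid x values from domain: 21 out of 21.
Pruned = 21 - 21 = 0.

0


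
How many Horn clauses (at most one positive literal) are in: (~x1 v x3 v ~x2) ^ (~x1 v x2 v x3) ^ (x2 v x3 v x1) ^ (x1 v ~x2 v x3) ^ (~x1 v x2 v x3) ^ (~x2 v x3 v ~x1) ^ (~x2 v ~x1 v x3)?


A Horn clause has at most one positive literal.
Clause 1: 1 positive lit(s) -> Horn
Clause 2: 2 positive lit(s) -> not Horn
Clause 3: 3 positive lit(s) -> not Horn
Clause 4: 2 positive lit(s) -> not Horn
Clause 5: 2 positive lit(s) -> not Horn
Clause 6: 1 positive lit(s) -> Horn
Clause 7: 1 positive lit(s) -> Horn
Total Horn clauses = 3.

3


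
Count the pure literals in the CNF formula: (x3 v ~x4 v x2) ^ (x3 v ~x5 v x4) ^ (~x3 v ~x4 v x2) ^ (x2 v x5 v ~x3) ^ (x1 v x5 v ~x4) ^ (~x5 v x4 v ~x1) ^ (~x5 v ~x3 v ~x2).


A pure literal appears in only one polarity across all clauses.
No pure literals found.
Count = 0.

0


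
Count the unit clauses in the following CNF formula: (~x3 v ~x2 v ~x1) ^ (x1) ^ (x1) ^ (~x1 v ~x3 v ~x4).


A unit clause contains exactly one literal.
Unit clauses found: (x1), (x1).
Count = 2.

2


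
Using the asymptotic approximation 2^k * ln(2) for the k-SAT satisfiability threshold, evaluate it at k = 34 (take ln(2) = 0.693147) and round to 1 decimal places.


Using the asymptotic formula: threshold ~ 2^k * ln(2).
2^34 = 17179869184.
17179869184 * 0.693147 = 11908174785.3.

11908174785.3


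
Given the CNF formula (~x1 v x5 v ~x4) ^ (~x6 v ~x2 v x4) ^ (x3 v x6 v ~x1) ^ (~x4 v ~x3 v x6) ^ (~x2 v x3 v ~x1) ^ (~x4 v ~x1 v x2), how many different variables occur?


Identify each distinct variable in the formula.
Variables found: x1, x2, x3, x4, x5, x6.
Total distinct variables = 6.

6


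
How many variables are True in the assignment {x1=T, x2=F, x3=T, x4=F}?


The weight is the number of variables assigned True.
True variables: x1, x3.
Weight = 2.

2


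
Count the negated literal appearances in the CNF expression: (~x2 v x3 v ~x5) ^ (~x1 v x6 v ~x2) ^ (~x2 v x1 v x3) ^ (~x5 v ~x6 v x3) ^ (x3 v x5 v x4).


Scan each clause for negated literals.
Clause 1: 2 negative; Clause 2: 2 negative; Clause 3: 1 negative; Clause 4: 2 negative; Clause 5: 0 negative.
Total negative literal occurrences = 7.

7


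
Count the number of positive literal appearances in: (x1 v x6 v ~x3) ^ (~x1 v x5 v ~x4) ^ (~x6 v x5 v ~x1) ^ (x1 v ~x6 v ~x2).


Scan each clause for unnegated literals.
Clause 1: 2 positive; Clause 2: 1 positive; Clause 3: 1 positive; Clause 4: 1 positive.
Total positive literal occurrences = 5.

5


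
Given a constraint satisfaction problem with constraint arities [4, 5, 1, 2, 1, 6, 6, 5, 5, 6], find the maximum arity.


The arities are: 4, 5, 1, 2, 1, 6, 6, 5, 5, 6.
Scan for the maximum value.
Maximum arity = 6.

6


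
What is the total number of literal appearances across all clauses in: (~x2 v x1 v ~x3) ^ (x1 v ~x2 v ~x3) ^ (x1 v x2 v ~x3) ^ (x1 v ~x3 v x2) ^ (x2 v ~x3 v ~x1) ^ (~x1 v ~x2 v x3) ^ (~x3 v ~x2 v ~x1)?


Clause lengths: 3, 3, 3, 3, 3, 3, 3.
Sum = 3 + 3 + 3 + 3 + 3 + 3 + 3 = 21.

21


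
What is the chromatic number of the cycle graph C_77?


An odd cycle cannot be 2-colored: alternating two colors around the cycle returns to the start with a conflict.
Since 77 is odd, three colors are required (and three suffice).
Chromatic number = 3.

3


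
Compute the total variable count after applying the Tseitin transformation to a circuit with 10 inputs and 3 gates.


The Tseitin transformation introduces one auxiliary variable per gate.
Total variables = inputs + gates = 10 + 3 = 13.

13


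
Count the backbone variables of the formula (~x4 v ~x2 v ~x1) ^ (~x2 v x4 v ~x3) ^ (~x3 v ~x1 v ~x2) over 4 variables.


Find all satisfying assignments: 12 model(s).
Check which variables have the same value in every model.
No variable is fixed across all models.
Backbone size = 0.

0


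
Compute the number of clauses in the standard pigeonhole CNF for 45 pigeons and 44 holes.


The PHP encoding has two parts:
1) At-least-one-hole clauses: 45 (one per pigeon, each with 44 literals).
2) At-most-one-pigeon-per-hole clauses: 44 holes * C(45,2) = 44 * 990 = 43560.
Total clauses = 45 + 43560 = 43605.

43605


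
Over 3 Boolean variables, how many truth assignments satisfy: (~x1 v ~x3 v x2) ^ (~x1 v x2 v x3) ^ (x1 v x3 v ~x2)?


Enumerate all 8 truth assignments over 3 variables.
Test each against every clause.
Satisfying assignments found: 5.

5


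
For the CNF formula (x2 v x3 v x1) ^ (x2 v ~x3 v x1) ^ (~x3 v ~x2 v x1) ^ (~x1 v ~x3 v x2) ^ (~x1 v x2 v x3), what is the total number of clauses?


Each group enclosed in parentheses joined by ^ is one clause.
Counting the conjuncts: 5 clauses.

5


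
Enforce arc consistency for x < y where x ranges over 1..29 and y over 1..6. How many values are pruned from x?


For the constraint x < y, x needs a supporting value in y's domain.
x can be at most 5 (one less than y's maximum).
Valid x values from domain: 5 out of 29.
Pruned = 29 - 5 = 24.

24


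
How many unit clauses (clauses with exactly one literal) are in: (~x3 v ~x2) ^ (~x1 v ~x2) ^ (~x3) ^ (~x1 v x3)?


A unit clause contains exactly one literal.
Unit clauses found: (~x3).
Count = 1.

1


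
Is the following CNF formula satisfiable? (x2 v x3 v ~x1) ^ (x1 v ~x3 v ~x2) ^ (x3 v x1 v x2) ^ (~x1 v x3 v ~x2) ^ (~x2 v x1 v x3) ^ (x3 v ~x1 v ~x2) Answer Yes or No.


Check all 8 possible truth assignments.
Number of satisfying assignments found: 3.
The formula is satisfiable.

Yes


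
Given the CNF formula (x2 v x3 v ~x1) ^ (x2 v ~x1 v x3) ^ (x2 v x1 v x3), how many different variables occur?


Identify each distinct variable in the formula.
Variables found: x1, x2, x3.
Total distinct variables = 3.

3


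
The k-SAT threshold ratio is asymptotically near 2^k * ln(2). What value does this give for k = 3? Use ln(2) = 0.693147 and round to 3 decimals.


Using the asymptotic formula: threshold ~ 2^k * ln(2).
2^3 = 8.
8 * 0.693147 = 5.545.

5.545


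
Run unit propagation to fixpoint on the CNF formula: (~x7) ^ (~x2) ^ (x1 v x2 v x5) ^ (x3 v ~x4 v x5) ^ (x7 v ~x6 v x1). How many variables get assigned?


Unit propagation repeatedly assigns the literal in any unit clause, then simplifies.
Assignments in order: x7 = F, x2 = F.
No further unit clauses remain.
Total variables assigned = 2.

2


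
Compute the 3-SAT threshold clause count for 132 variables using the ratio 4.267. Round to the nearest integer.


The 3-SAT phase transition occurs at approximately 4.267 clauses per variable.
m = 4.267 * 132 = 563.244.
Rounded to nearest integer: 563.

563


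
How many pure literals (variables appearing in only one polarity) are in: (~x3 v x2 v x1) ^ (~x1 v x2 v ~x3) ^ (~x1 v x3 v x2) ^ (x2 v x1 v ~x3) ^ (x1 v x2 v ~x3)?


A pure literal appears in only one polarity across all clauses.
Pure literals: x2 (positive only).
Count = 1.

1


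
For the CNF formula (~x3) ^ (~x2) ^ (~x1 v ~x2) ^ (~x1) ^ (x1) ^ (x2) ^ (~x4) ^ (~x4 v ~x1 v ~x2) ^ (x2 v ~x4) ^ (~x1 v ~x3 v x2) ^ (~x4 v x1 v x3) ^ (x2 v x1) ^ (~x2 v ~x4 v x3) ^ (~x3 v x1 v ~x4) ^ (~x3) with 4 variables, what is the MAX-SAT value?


Enumerate all 16 truth assignments.
For each, count how many of the 15 clauses are satisfied.
The formula is not fully satisfiable, so the maximum is below 15.
Maximum simultaneously satisfiable clauses = 13.

13


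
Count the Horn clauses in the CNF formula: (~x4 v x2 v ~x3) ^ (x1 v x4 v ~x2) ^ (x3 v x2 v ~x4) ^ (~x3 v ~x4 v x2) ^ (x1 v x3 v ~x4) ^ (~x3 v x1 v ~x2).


A Horn clause has at most one positive literal.
Clause 1: 1 positive lit(s) -> Horn
Clause 2: 2 positive lit(s) -> not Horn
Clause 3: 2 positive lit(s) -> not Horn
Clause 4: 1 positive lit(s) -> Horn
Clause 5: 2 positive lit(s) -> not Horn
Clause 6: 1 positive lit(s) -> Horn
Total Horn clauses = 3.

3


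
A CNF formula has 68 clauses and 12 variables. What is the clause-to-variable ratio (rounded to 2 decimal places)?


Clause-to-variable ratio = clauses / variables.
68 / 12 = 5.67.

5.67


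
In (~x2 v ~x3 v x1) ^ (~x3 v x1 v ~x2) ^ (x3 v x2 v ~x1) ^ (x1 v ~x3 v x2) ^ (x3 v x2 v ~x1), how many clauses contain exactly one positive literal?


A definite clause has exactly one positive literal.
Clause 1: 1 positive -> definite
Clause 2: 1 positive -> definite
Clause 3: 2 positive -> not definite
Clause 4: 2 positive -> not definite
Clause 5: 2 positive -> not definite
Definite clause count = 2.

2


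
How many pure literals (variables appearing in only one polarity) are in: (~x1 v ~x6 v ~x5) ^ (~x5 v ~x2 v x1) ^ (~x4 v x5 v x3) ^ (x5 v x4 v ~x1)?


A pure literal appears in only one polarity across all clauses.
Pure literals: x2 (negative only), x3 (positive only), x6 (negative only).
Count = 3.

3


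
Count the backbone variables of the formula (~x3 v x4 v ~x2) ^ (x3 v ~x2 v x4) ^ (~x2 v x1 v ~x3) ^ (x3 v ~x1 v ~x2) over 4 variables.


Find all satisfying assignments: 10 model(s).
Check which variables have the same value in every model.
No variable is fixed across all models.
Backbone size = 0.

0


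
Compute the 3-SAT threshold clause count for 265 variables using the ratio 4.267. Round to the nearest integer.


The 3-SAT phase transition occurs at approximately 4.267 clauses per variable.
m = 4.267 * 265 = 1130.755.
Rounded to nearest integer: 1131.

1131


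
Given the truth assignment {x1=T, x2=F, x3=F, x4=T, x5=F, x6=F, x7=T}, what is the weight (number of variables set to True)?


The weight is the number of variables assigned True.
True variables: x1, x4, x7.
Weight = 3.

3


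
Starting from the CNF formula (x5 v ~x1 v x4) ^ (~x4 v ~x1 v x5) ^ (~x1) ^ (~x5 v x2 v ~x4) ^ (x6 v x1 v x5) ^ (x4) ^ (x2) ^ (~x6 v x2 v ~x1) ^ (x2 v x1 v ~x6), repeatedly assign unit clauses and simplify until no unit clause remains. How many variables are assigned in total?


Unit propagation repeatedly assigns the literal in any unit clause, then simplifies.
Assignments in order: x1 = F, x4 = T, x2 = T.
No further unit clauses remain.
Total variables assigned = 3.

3


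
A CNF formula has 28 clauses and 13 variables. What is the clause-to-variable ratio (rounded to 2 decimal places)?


Clause-to-variable ratio = clauses / variables.
28 / 13 = 2.15.

2.15


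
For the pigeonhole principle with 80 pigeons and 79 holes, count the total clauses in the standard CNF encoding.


The PHP encoding has two parts:
1) At-least-one-hole clauses: 80 (one per pigeon, each with 79 literals).
2) At-most-one-pigeon-per-hole clauses: 79 holes * C(80,2) = 79 * 3160 = 249640.
Total clauses = 80 + 249640 = 249720.

249720


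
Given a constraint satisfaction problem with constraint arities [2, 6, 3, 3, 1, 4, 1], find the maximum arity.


The arities are: 2, 6, 3, 3, 1, 4, 1.
Scan for the maximum value.
Maximum arity = 6.

6


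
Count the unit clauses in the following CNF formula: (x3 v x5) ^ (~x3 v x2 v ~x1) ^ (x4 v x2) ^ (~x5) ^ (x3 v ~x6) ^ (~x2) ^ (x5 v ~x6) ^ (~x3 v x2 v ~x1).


A unit clause contains exactly one literal.
Unit clauses found: (~x5), (~x2).
Count = 2.

2


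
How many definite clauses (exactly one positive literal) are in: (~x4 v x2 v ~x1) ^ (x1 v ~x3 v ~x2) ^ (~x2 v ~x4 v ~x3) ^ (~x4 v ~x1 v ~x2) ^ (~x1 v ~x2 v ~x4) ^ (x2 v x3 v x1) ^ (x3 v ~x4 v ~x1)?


A definite clause has exactly one positive literal.
Clause 1: 1 positive -> definite
Clause 2: 1 positive -> definite
Clause 3: 0 positive -> not definite
Clause 4: 0 positive -> not definite
Clause 5: 0 positive -> not definite
Clause 6: 3 positive -> not definite
Clause 7: 1 positive -> definite
Definite clause count = 3.

3


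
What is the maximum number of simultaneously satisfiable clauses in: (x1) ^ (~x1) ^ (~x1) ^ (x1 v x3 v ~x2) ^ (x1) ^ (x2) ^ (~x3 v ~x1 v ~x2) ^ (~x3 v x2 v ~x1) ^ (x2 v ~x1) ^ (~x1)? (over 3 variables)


Enumerate all 8 truth assignments.
For each, count how many of the 10 clauses are satisfied.
The formula is not fully satisfiable, so the maximum is below 10.
Maximum simultaneously satisfiable clauses = 8.

8
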